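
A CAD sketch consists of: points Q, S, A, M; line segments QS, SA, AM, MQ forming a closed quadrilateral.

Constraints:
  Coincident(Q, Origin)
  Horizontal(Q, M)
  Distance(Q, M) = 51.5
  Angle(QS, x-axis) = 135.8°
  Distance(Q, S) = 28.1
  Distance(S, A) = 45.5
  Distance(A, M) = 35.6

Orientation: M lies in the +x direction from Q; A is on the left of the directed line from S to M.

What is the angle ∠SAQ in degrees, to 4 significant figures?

38.11°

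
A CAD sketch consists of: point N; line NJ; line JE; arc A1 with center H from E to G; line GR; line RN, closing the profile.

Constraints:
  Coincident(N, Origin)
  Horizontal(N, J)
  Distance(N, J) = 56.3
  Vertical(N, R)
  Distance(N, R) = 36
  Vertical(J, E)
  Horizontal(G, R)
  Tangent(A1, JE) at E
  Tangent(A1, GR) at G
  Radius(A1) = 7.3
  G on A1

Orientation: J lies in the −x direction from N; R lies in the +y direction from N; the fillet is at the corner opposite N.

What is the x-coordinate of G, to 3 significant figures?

-49.0

N is at the origin; NJ is horizontal with |NJ| = 56.3 and J on the −x side, so J = (-56.3, 0.00). NR is vertical with |NR| = 36.0 and R on the +y side, so R = (0.00, 36.0). The virtual corner opposite N is at (-56.3, 36.0). Tangency of A1 to JE means the radius HE is perpendicular to JE and since A1 is tangent to GR there, HG ⟂ GR, with radius 7.3, so the center H sits 7.3 in from both sides at H = (-49.0, 28.7). That places the tangent points at E = (-56.3, 28.7) on JE and G = (-49.0, 36.0) on GR. So G.x = -49.0.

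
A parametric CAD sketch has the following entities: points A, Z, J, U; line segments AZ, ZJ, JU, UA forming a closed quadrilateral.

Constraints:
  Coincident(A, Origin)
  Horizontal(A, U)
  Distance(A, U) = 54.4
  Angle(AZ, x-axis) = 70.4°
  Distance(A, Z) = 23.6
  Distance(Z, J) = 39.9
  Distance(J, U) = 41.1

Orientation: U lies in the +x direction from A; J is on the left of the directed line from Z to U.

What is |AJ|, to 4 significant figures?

59.11

A is at the origin; AU is horizontal with |AU| = 54.4 and U in +x, so U = (54.4, 0). AZ runs at 70.4° with |AZ| = 23.6, so Z = (7.917, 22.23). J is determined by |ZJ| = 39.9 and |JU| = 41.1 together: it lies at the intersection of circle(Z, 39.9) and circle(U, 41.1). With |ZU| = 51.53, the foot of the radical line on ZU is 24.82 from Z and the perpendicular offset is √(39.9² − 24.82²) = 31.24. Taking the left-of-ZU solution: J = (43.79, 39.71).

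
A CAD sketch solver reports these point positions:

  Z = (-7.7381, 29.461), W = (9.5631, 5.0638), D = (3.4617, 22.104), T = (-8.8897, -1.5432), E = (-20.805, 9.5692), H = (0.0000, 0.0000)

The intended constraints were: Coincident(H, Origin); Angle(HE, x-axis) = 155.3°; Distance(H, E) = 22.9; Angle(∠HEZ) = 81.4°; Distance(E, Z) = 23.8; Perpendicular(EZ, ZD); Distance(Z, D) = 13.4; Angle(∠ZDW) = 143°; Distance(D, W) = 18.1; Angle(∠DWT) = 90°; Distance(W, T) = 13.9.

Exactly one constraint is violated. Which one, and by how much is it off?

Distance(W, T) = 13.9 — off by 5.70.

H = (0.00, 0.00) ✓; HE at 155.3° ✓; |HE| = 22.90 ✓; ∠HEZ = 81.40° ✓; |EZ| = 23.80 ✓; ∠(EZ, ZD) = 90.00° ✓; |ZD| = 13.40 ✓; ∠ZDW = 143.0° ✓; |DW| = 18.10 ✓; ∠DWT = 90.00° ✓; |WT| = 19.60 ✗.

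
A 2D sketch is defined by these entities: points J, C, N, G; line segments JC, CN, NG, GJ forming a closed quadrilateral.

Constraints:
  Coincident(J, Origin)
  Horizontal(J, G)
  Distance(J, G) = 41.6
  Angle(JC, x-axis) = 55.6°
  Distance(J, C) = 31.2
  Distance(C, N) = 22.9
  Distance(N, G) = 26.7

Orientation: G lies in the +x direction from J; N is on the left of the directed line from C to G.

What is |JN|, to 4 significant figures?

48.50

Checks: |CN| = 22.90 ✓; |NG| = 26.70 ✓.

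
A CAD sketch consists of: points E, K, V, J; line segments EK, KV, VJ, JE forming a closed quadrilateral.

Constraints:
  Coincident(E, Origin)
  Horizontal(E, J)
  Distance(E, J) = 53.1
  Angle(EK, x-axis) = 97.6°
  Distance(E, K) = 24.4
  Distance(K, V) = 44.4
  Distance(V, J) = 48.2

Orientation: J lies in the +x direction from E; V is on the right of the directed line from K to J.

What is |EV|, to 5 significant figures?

20.507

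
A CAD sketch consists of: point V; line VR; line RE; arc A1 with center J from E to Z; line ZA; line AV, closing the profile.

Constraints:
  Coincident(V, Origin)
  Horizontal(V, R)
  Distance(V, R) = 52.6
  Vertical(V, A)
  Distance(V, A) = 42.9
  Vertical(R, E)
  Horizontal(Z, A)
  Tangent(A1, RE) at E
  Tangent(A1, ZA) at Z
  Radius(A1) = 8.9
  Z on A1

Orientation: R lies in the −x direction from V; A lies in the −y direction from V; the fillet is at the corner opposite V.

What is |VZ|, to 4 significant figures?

61.24

The virtual corner opposite V is at (-52.60, -42.90). Since A1 is tangent to RE there, JE ⟂ RE and since A1 is tangent to ZA there, JZ ⟂ ZA, with radius 8.9, so the center J sits 8.9 in from both sides at J = (-43.70, -34.00). That places the tangent points at E = (-52.60, -34.00) on RE and Z = (-43.70, -42.90) on ZA. Then |VZ| = |Z − V| = 61.24.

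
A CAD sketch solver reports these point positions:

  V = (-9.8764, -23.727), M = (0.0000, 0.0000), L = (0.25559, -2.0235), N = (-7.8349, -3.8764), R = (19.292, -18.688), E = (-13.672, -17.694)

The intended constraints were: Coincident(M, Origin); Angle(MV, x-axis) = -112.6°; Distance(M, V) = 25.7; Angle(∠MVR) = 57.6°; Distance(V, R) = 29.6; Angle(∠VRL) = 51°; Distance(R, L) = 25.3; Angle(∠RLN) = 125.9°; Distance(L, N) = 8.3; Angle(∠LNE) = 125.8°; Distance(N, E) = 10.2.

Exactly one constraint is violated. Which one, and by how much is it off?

Distance(N, E) = 10.2 — off by 4.80.

M = (0.00, 0.00) ✓; MV at -112.6° ✓; |MV| = 25.70 ✓; ∠MVR = 57.60° ✓; |VR| = 29.60 ✓; ∠VRL = 51.00° ✓; |RL| = 25.30 ✓; ∠RLN = 125.9° ✓; |LN| = 8.300 ✓; ∠LNE = 125.8° ✓; |NE| = 15.00 ✗.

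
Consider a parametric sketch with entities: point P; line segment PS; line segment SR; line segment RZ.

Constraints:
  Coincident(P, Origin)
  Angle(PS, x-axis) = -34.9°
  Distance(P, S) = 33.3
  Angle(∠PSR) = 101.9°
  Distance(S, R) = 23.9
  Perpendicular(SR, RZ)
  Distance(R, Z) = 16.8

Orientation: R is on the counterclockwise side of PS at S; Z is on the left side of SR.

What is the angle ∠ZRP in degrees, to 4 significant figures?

43.36°

∠PSR = 101.9°, so SR runs at -34.9° + (180° − 101.9°) = 43.20° from the x-axis; with |SR| = 23.9, R = S + 23.9·(cos 43.20°, sin 43.20°) = (44.73, -2.692). The perpendicularity gives RZ at right angles to SR; with |RZ| = 16.8 on the left of SR, Z = R + 16.8·(-0.6845, 0.7290) = (33.23, 9.555). Then cos ∠ZRP = RZ·RP / (|RZ||RP|), giving 43.36°.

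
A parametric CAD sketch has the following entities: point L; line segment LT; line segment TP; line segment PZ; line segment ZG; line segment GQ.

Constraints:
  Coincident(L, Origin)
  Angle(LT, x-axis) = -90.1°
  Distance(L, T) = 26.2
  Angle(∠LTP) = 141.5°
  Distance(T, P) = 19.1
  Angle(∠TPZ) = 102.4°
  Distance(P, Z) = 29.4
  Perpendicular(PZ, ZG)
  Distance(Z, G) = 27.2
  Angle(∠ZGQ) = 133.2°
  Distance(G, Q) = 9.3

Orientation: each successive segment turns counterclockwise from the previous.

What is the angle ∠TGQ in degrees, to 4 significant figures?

57.51°

PZ ⟂ ZG, so ZG runs at 116.0°; with |ZG| = 27.2, G = (26.32, -3.833). ∠ZGQ = 133.2° gives GQ at 162.8° from the x-axis; with |GQ| = 9.3, Q = (17.43, -1.083). Then cos ∠TGQ = GT·GQ / (|GT||GQ|), giving 57.51°.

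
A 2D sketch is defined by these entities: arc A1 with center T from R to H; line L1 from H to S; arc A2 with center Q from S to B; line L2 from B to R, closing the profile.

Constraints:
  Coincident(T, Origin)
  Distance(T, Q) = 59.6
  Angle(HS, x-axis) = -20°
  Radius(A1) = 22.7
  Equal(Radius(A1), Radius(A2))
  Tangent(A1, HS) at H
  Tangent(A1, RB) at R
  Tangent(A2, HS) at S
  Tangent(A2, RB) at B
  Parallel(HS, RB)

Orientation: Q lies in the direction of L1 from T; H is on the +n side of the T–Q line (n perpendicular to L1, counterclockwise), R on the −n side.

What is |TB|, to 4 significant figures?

63.78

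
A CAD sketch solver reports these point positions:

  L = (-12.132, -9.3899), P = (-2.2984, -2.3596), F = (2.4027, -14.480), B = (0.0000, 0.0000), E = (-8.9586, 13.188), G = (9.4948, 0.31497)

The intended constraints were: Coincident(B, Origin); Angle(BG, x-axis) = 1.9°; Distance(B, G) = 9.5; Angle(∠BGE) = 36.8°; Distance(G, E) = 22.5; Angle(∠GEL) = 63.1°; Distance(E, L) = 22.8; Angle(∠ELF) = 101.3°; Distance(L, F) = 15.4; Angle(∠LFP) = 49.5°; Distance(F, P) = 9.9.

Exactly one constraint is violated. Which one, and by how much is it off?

Distance(F, P) = 9.9 — off by 3.10.

B = (0.00, 0.00) ✓; BG at 1.900° ✓; |BG| = 9.500 ✓; ∠BGE = 36.80° ✓; |GE| = 22.50 ✓; ∠GEL = 63.10° ✓; |EL| = 22.80 ✓; ∠ELF = 101.3° ✓; |LF| = 15.40 ✓; ∠LFP = 49.50° ✓; |FP| = 13.00 ✗.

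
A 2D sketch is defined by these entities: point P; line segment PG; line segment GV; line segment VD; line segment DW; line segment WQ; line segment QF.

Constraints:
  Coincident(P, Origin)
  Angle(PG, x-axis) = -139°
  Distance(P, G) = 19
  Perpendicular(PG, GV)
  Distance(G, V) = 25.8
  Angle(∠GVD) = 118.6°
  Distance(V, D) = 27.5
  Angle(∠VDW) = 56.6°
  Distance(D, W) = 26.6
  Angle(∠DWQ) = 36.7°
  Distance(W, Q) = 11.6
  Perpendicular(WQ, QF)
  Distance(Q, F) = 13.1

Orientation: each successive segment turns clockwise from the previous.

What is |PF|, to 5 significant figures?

30.279

P is at the origin; PG runs at -139.0° with length 19.0, so G = (-14.339, -12.465). PG is perpendicular to GV, so GV runs at 131.00°; with |GV| = 25.8, V = (-31.266, 7.0064). ∠GVD = 118.6° gives VD at 69.600° from the x-axis; with |VD| = 27.5, D = (-21.680, 32.782). ∠VDW = 56.6° gives DW at -53.800° from the x-axis; with |DW| = 26.6, W = (-5.9700, 11.316). ∠DWQ = 36.7° gives WQ at 162.90° from the x-axis; with |WQ| = 11.6, Q = (-17.057, 14.727). WQ is perpendicular to QF, so QF runs at 72.900°; with |QF| = 13.1, F = (-13.205, 27.248). Then |PF| = |F − P| = 30.279.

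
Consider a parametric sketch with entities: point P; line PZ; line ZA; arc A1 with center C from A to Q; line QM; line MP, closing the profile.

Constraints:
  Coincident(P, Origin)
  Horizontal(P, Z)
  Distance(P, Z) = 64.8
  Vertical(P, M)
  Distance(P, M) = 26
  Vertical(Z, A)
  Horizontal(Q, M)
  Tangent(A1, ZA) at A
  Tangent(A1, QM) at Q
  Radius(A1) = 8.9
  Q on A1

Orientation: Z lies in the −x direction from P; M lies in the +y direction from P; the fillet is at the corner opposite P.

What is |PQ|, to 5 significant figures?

61.651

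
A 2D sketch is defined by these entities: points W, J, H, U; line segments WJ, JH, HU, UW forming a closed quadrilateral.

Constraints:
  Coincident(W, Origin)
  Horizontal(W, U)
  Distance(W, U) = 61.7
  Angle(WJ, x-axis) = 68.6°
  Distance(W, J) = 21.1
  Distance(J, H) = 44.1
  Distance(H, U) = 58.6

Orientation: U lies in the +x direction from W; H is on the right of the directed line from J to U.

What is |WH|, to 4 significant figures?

25.87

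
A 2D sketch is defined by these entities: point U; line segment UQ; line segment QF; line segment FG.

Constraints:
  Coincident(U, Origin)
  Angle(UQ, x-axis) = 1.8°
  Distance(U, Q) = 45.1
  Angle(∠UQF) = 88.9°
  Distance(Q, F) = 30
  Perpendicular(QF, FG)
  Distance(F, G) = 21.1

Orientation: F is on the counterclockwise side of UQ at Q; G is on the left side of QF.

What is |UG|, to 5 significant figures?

37.741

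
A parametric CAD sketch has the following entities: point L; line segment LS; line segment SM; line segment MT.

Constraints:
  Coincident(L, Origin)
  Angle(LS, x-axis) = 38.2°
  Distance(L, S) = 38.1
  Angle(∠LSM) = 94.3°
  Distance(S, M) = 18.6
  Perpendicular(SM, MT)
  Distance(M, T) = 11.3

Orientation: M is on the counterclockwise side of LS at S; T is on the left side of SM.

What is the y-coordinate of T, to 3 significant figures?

32.7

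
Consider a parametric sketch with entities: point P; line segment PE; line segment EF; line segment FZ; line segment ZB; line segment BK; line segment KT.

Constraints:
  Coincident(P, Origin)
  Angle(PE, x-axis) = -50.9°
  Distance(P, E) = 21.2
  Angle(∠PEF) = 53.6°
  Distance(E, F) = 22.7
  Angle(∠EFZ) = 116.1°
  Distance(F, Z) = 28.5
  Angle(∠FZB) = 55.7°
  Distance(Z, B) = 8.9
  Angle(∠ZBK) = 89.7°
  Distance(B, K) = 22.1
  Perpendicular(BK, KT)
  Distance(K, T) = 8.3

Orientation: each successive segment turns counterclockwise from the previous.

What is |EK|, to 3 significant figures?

29.8

P is at the origin; PE runs at -50.9° with length 21.2, so E = (13.4, -16.5). ∠PEF = 53.6° gives EF at 75.5° from the x-axis; with |EF| = 22.7, F = (19.1, 5.52). ∠EFZ = 116.1° gives FZ at 139° from the x-axis; with |FZ| = 28.5, Z = (-2.59, 24.1). ∠FZB = 55.7° gives ZB at -96.3° from the x-axis; with |ZB| = 8.9, B = (-3.56, 15.2). ∠ZBK = 89.7° gives BK at -6.00° from the x-axis; with |BK| = 22.1, K = (18.4, 12.9). Then |EK| = |K − E| = 29.8.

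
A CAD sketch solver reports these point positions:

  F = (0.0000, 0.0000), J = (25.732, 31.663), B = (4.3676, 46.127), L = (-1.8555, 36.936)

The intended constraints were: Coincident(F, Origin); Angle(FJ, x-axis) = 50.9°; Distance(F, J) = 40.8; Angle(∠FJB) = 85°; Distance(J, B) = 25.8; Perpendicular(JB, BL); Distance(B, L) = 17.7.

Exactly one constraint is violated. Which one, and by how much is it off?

Distance(B, L) = 17.7 — off by 6.60.

F = (0.00, 0.00) ✓; FJ at 50.90° ✓; |FJ| = 40.80 ✓; ∠FJB = 85.00° ✓; |JB| = 25.80 ✓; ∠(JB, BL) = 90.00° ✓; |BL| = 11.10 ✗.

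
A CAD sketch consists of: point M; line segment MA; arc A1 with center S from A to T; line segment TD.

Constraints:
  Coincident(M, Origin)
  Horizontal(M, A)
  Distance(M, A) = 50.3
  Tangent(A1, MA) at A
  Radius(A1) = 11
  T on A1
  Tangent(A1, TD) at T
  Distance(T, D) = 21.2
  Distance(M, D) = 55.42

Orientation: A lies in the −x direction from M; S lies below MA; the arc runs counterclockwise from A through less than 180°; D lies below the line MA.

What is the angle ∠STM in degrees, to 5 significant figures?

25.623°

M is at the origin; MA is horizontal with |MA| = 50.3 and A on the −x side, so A = (-50.300, 0.0000). Since A1 is tangent to MA there, SA ⟂ MA, so S = A + (0, -11) = (-50.300, -11.000). Since ST ⟂ TD (tangency), |SD| = √(11.0² + 21.2²) = 23.884 regardless of where T sits on A1. So D lies on both circle(M, 55.42) and circle(S, 23.884); the below-MA intersection is D = (-43.783, -33.977). T is the foot of the tangent from D: T = (-58.311, -18.538).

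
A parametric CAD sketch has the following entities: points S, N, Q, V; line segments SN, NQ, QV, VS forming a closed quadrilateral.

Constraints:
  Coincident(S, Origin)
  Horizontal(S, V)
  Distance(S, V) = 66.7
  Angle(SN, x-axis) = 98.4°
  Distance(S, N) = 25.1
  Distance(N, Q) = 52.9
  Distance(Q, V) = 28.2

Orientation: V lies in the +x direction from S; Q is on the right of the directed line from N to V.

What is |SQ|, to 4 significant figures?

39.67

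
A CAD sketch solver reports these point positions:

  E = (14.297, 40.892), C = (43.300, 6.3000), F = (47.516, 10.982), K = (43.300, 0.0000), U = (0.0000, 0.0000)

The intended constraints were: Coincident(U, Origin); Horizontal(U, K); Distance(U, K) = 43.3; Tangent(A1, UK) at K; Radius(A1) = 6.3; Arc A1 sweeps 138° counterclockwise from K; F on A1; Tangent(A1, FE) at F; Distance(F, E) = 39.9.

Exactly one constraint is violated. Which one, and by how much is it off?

Distance(F, E) = 39.9 — off by 4.80.

U = (0.00, 0.00) ✓; U.y = 0.00, K.y = 0.00 ✓; |UK| = 43.30 ✓; ∠(CK, KU) = 90.00° ✓; |CK| = 6.300 ✓; bearing(C→F) − bearing(C→K) = 138.0° ✓; |CF| = 6.300 ✓; ∠(CF, FE) = 90.00° ✓; |FE| = 44.70 ✗.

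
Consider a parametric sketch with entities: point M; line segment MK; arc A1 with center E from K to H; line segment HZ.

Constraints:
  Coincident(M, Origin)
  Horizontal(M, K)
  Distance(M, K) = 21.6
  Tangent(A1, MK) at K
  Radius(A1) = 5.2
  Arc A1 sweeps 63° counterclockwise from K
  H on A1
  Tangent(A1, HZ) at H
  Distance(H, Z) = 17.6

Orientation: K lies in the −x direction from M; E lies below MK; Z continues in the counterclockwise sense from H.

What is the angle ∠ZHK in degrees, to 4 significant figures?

148.5°

On A1, K sits at bearing 90° from E; a 63° counterclockwise sweep puts H at bearing 153°, so H = E + 5.2·(cos 153°, sin 153°) = (-26.23, -2.839). Since A1 is tangent to HZ there, EH ⟂ HZ, so HZ runs along (−sin 153°, cos 153°); with |HZ| = 17.6, Z = (-34.22, -18.52). Then cos ∠ZHK = HZ·HK / (|HZ||HK|), giving 148.5°.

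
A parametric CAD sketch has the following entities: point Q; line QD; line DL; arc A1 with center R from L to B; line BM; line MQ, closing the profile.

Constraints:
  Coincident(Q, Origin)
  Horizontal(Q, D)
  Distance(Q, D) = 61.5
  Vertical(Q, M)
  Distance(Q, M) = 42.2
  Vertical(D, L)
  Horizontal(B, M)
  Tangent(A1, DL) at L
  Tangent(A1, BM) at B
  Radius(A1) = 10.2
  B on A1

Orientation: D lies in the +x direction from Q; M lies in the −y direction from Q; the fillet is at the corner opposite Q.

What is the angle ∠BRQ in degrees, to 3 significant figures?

122°

Q is at the origin; QD is horizontal with |QD| = 61.5 and D on the +x side, so D = (61.5, 0.00). QM is vertical with |QM| = 42.2 and M on the −y side, so M = (0.00, -42.2). The virtual corner opposite Q is at (61.5, -42.2). A1 meets DL tangentially, so RL is at right angles to DL and the tangent condition forces RB to be normal to BM, with radius 10.2, so the center R sits 10.2 in from both sides at R = (51.3, -32.0). That places the tangent points at L = (61.5, -32.0) on DL and B = (51.3, -42.2) on BM. Then cos ∠BRQ = RB·RQ / (|RB||RQ|), giving 122°.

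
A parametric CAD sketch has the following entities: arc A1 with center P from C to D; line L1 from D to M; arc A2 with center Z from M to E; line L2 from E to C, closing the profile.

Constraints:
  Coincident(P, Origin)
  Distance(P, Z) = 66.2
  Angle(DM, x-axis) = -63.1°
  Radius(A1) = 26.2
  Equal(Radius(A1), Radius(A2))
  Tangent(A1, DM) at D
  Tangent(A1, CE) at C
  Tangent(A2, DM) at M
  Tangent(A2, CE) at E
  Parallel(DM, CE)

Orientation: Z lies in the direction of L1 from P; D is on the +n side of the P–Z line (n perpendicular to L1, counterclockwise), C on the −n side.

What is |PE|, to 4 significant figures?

71.20

The slot axis is L1's direction at -63.1°, so u = (cos -63.1°, sin -63.1°) = (0.4524, -0.8918) and n = (−sin -63.1°, cos -63.1°) = (0.8918, 0.4524). P is at the origin and Z lies 66.2 along u from P, so Z = 66.2·u = (29.95, -59.04). Tangency of A1 to both parallel lines with radius 26.2 puts D and C at P ± 26.2·n: D = (23.37, 11.85), C = (-23.37, -11.85). Equal radii place M and E the same way about Z: M = Z + 26.2·n = (53.32, -47.18), E = Z − 26.2·n = (6.586, -70.89). Then |PE| = |E − P| = 71.20.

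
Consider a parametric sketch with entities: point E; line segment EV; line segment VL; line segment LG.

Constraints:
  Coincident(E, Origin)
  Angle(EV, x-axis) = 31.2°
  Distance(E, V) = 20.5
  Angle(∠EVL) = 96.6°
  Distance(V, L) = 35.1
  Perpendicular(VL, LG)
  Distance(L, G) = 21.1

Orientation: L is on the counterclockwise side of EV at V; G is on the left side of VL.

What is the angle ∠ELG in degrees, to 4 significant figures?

61.47°

E is at the origin; EV runs at 31.2° with length 20.5, so V = 20.5·(cos 31.2°, sin 31.2°) = (17.53, 10.62). ∠EVL = 96.6°, so VL runs at 31.2° + (180° − 96.6°) = 114.6° from the x-axis; with |VL| = 35.1, L = V + 35.1·(cos 114.6°, sin 114.6°) = (2.924, 42.53). The perpendicularity gives LG at right angles to VL; with |LG| = 21.1 on the left of VL, G = L + 21.1·(-0.9092, -0.4163) = (-16.26, 33.75). Then cos ∠ELG = LE·LG / (|LE||LG|), giving 61.47°.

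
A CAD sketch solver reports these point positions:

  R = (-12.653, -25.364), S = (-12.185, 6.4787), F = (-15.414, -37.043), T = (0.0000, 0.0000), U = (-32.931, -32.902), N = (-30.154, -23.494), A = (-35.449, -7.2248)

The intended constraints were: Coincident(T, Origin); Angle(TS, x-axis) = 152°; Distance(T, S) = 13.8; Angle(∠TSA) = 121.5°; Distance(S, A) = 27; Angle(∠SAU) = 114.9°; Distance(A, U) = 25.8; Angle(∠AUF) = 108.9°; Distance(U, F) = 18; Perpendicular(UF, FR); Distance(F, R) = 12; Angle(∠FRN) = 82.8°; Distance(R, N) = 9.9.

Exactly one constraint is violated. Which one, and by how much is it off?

Distance(R, N) = 9.9 — off by 7.70.

T = (0.00, 0.00) ✓; TS at 152.0° ✓; |TS| = 13.80 ✓; ∠TSA = 121.5° ✓; |SA| = 27.00 ✓; ∠SAU = 114.9° ✓; |AU| = 25.80 ✓; ∠AUF = 108.9° ✓; |UF| = 18.00 ✓; ∠(UF, FR) = 90.00° ✓; |FR| = 12.00 ✓; ∠FRN = 82.80° ✓; |RN| = 17.60 ✗.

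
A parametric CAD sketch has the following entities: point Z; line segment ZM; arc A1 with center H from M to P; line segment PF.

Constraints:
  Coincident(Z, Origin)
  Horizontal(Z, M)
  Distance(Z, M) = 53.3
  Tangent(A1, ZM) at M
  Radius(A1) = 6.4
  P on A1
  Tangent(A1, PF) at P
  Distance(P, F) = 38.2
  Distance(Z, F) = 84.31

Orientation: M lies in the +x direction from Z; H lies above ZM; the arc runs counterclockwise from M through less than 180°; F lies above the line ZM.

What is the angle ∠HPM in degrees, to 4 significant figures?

57.30°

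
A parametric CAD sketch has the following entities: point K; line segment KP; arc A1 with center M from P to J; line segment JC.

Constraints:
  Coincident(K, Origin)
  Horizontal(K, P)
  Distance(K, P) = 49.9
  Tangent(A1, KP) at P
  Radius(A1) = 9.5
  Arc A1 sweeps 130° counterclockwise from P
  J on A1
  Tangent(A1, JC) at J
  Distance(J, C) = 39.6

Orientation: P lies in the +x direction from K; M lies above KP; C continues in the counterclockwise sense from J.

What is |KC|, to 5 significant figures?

55.830

K is at the origin; K and P share the same y with |KP| = 49.9 and P on the +x side, so P = (49.900, 0.0000). Tangency of A1 to KP means the radius MP is perpendicular to KP, so M = P + (0, 9.5) = (49.900, 9.5000). On A1, P sits at bearing -90° from M; a 130° counterclockwise sweep puts J at bearing 40°, so J = M + 9.5·(cos 40°, sin 40°) = (57.177, 15.606). Since A1 is tangent to JC there, MJ ⟂ JC, so JC runs along (−sin 40°, cos 40°); with |JC| = 39.6, C = (31.723, 45.942). Then |KC| = |C − K| = 55.830.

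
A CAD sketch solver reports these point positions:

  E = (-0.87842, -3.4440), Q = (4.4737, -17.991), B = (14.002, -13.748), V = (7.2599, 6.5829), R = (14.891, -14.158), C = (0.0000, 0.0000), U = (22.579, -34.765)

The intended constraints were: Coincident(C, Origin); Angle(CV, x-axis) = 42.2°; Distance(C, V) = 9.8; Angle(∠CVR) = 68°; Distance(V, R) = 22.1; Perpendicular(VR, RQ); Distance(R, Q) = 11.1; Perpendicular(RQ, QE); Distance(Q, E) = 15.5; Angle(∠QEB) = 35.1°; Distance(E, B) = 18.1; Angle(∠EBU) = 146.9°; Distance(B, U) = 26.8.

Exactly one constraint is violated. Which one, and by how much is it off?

Distance(B, U) = 26.8 — off by 4.10.

C = (0.00, 0.00) ✓; CV at 42.20° ✓; |CV| = 9.800 ✓; ∠CVR = 68.00° ✓; |VR| = 22.10 ✓; ∠(VR, RQ) = 90.00° ✓; |RQ| = 11.10 ✓; ∠(RQ, QE) = 90.00° ✓; |QE| = 15.50 ✓; ∠QEB = 35.10° ✓; |EB| = 18.10 ✓; ∠EBU = 146.9° ✓; |BU| = 22.70 ✗.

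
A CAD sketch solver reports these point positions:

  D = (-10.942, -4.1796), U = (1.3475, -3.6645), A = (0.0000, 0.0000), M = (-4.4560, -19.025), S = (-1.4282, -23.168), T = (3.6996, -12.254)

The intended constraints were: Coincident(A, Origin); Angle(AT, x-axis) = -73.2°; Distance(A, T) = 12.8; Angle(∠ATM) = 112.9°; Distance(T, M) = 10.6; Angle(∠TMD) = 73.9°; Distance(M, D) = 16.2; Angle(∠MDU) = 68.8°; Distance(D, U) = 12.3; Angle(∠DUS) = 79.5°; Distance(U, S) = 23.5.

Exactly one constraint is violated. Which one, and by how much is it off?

Distance(U, S) = 23.5 — off by 3.80.

A = (0.00, 0.00) ✓; AT at -73.20° ✓; |AT| = 12.80 ✓; ∠ATM = 112.9° ✓; |TM| = 10.60 ✓; ∠TMD = 73.90° ✓; |MD| = 16.20 ✓; ∠MDU = 68.80° ✓; |DU| = 12.30 ✓; ∠DUS = 79.50° ✓; |US| = 19.70 ✗.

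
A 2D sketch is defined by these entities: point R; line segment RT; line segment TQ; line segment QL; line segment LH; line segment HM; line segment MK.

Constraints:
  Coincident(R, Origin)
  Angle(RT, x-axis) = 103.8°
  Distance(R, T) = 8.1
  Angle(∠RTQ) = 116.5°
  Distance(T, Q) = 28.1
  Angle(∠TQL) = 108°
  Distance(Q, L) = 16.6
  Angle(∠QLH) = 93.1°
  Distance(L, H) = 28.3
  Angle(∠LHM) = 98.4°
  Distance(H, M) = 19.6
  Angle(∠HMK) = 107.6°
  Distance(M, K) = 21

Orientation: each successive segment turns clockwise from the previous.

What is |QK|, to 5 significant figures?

17.842

R is at the origin; RT runs at 103.8° with length 8.1, so T = (-1.9321, 7.8662). ∠RTQ = 116.5° gives TQ at 40.300° from the x-axis; with |TQ| = 28.1, Q = (19.499, 26.041). ∠TQL = 108.0° gives QL at -31.700° from the x-axis; with |QL| = 16.6, L = (33.622, 17.318). ∠QLH = 93.1° gives LH at -118.60° from the x-axis; with |LH| = 28.3, H = (20.075, -7.5288). ∠LHM = 98.4° gives HM at 159.80° from the x-axis; with |HM| = 19.6, M = (1.6809, -0.76092). ∠HMK = 107.6° gives MK at 87.400° from the x-axis; with |MK| = 21.0, K = (2.6335, 20.217). Then |QK| = |K − Q| = 17.842.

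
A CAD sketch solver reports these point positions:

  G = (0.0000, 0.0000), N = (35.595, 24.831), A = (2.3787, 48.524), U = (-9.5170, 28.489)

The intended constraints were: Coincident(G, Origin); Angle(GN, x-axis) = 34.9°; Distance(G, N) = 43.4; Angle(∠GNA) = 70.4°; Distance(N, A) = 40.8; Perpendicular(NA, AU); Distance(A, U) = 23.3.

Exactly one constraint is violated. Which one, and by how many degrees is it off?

Perpendicular(NA, AU) — off by 4.80°.

G = (0.00, 0.00) ✓; GN at 34.90° ✓; |GN| = 43.40 ✓; ∠GNA = 70.40° ✓; |NA| = 40.80 ✓; ∠(NA, AU) = 94.80° ✗; |AU| = 23.30 ✓.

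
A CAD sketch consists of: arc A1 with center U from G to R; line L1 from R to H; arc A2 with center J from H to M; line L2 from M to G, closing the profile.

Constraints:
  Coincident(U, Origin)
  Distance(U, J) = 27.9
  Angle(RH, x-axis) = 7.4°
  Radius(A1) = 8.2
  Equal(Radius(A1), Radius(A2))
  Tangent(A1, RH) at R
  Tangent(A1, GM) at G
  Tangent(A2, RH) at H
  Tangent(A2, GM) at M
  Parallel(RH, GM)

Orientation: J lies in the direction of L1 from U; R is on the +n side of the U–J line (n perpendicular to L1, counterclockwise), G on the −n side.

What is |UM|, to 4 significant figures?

29.08

The slot axis is L1's direction at 7.4°, so u = (cos 7.4°, sin 7.4°) = (0.9917, 0.1288) and n = (−sin 7.4°, cos 7.4°) = (-0.1288, 0.9917). U is at the origin and J lies 27.9 along u from U, so J = 27.9·u = (27.67, 3.593). Tangency of A1 to both parallel lines with radius 8.2 puts R and G at U ± 8.2·n: R = (-1.056, 8.132), G = (1.056, -8.132). Equal radii place H and M the same way about J: H = J + 8.2·n = (26.61, 11.73), M = J − 8.2·n = (28.72, -4.538). Then |UM| = |M − U| = 29.08.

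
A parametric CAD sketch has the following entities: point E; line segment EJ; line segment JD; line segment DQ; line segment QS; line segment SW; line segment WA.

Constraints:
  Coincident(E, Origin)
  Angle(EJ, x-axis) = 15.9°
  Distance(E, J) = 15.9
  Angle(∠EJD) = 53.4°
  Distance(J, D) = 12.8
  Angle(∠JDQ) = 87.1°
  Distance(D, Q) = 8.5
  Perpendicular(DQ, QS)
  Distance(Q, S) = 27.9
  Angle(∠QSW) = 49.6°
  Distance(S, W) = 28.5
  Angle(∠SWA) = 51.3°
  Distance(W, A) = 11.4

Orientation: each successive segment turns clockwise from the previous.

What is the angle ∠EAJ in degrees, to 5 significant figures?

81.397°

E is at the origin; EJ runs at 15.9° with length 15.9, so J = (15.292, 4.3560). ∠EJD = 53.4° gives JD at -110.70° from the x-axis; with |JD| = 12.8, D = (10.767, -7.6177). ∠JDQ = 87.1° gives DQ at 156.40° from the x-axis; with |DQ| = 8.5, Q = (2.9781, -4.2148). The perpendicularity gives QS at right angles to DQ, so QS runs at 66.400°; with |QS| = 27.9, S = (14.148, 21.352). ∠QSW = 49.6° gives SW at -64.000° from the x-axis; with |SW| = 28.5, W = (26.641, -4.2639). ∠SWA = 51.3° gives WA at 167.30° from the x-axis; with |WA| = 11.4, A = (15.520, -1.7576). Then cos ∠EAJ = AE·AJ / (|AE||AJ|), giving 81.397°.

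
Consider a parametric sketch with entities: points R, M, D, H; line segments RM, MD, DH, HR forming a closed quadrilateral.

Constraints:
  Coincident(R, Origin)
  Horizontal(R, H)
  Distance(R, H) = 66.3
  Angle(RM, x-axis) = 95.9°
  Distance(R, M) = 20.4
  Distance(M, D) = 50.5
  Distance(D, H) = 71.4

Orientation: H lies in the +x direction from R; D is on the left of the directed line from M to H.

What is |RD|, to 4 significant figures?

66.87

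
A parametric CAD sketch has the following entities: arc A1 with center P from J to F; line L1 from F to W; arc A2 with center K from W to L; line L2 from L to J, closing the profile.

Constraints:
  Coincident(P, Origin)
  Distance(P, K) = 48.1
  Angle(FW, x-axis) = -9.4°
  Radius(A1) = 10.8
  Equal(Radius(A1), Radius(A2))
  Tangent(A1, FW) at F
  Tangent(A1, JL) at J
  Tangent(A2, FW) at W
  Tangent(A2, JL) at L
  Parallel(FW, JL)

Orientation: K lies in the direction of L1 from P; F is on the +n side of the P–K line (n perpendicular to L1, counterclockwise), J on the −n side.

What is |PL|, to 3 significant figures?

49.3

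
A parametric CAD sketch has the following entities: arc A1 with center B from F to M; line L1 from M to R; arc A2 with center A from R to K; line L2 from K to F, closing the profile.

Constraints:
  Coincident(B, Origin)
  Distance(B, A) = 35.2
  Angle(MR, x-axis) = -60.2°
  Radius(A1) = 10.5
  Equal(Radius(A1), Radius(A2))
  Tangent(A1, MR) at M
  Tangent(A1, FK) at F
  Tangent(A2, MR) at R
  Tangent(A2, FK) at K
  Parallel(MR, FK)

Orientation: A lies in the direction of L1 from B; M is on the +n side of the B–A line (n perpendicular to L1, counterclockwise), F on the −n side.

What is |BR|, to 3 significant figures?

36.7

The slot axis is L1's direction at -60.2°, so u = (cos -60.2°, sin -60.2°) = (0.497, -0.868) and n = (−sin -60.2°, cos -60.2°) = (0.868, 0.497). B is at the origin and A lies 35.2 along u from B, so A = 35.2·u = (17.5, -30.5). Tangency of A1 to both parallel lines with radius 10.5 puts M and F at B ± 10.5·n: M = (9.11, 5.22), F = (-9.11, -5.22). Equal radii place R and K the same way about A: R = A + 10.5·n = (26.6, -25.3), K = A − 10.5·n = (8.38, -35.8). Then |BR| = |R − B| = 36.7.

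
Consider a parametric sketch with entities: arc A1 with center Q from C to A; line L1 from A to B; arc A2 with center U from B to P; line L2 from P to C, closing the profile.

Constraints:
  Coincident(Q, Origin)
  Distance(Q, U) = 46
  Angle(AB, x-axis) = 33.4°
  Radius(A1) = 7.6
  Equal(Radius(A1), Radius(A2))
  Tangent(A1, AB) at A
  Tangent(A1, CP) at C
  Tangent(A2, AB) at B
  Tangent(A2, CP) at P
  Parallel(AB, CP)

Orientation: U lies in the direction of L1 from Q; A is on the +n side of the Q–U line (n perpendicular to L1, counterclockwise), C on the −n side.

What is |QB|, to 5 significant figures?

46.624

Tangency of A1 to both parallel lines with radius 7.6 puts A and C at Q ± 7.6·n: A = (-4.1837, 6.3448), C = (4.1837, -6.3448). Equal radii place B and P the same way about U: B = U + 7.6·n = (34.219, 31.667), P = U − 7.6·n = (42.587, 18.977). Then |QB| = |B − Q| = 46.624.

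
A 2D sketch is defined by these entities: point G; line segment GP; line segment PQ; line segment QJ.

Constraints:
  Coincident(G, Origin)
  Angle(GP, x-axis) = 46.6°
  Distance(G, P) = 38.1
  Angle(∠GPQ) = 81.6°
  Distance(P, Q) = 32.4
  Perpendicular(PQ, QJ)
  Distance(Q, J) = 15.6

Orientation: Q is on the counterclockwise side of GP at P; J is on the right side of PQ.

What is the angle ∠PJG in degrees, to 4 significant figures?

37.56°

G is at the origin; GP runs at 46.6° with length 38.1, so P = 38.1·(cos 46.6°, sin 46.6°) = (26.18, 27.68). ∠GPQ = 81.6°, so PQ runs at 46.6° + (180° − 81.6°) = 145.0° from the x-axis; with |PQ| = 32.4, Q = P + 32.4·(cos 145.0°, sin 145.0°) = (-0.3625, 46.27). The perpendicularity gives QJ at right angles to PQ; with |QJ| = 15.6 on the right of PQ, J = Q + 15.6·(0.5736, 0.8192) = (8.585, 59.05). Then cos ∠PJG = JP·JG / (|JP||JG|), giving 37.56°.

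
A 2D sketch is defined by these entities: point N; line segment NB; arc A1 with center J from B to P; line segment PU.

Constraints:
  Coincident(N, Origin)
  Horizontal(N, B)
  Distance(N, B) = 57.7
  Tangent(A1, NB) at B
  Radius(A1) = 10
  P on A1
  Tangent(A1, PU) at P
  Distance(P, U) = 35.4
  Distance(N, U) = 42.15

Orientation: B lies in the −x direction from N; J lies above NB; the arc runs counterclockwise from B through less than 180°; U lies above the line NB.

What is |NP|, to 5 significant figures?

49.997

N is at the origin; N and B share the same y with |NB| = 57.7 and B on the −x side, so B = (-57.700, 0.0000). A1 meets NB tangentially, so JB is at right angles to NB, so J = B + (0, 10) = (-57.700, 10.000). Since JP ⟂ PU (tangency), |JU| = √(10.0² + 35.4²) = 36.785 regardless of where P sits on A1. So U lies on both circle(N, 42.15) and circle(J, 36.785); the above-NB intersection is U = (-27.912, 31.584). P is the foot of the tangent from U: P = (-49.852, 3.8023).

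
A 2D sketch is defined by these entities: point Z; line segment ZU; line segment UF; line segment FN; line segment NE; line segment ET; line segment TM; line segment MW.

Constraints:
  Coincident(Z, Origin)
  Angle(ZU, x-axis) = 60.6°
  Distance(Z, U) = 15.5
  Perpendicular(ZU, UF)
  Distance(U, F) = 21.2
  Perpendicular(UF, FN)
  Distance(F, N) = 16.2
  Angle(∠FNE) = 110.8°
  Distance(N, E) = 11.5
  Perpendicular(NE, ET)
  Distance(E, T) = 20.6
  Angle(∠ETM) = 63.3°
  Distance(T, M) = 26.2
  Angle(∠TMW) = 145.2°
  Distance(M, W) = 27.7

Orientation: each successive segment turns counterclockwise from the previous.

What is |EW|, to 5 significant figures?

39.775

∠ETM = 63.3° gives TM at 156.50° from the x-axis; with |TM| = 26.2, M = (-19.652, 24.596). ∠TMW = 145.2° gives MW at -168.70° from the x-axis; with |MW| = 27.7, W = (-46.815, 19.168). Then |EW| = |W − E| = 39.775.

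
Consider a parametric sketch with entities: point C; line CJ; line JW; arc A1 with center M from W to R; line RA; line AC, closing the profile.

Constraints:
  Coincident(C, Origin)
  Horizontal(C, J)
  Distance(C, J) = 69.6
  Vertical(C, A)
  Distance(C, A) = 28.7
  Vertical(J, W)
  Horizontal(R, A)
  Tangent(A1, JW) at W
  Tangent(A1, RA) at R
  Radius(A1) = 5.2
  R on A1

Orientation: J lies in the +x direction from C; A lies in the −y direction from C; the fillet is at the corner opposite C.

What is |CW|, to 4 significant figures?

73.46

C is at the origin; CJ is horizontal with |CJ| = 69.6 and J on the +x side, so J = (69.60, 0.000). C and A share the same x with |CA| = 28.7 and A on the −y side, so A = (0.000, -28.70). The virtual corner opposite C is at (69.60, -28.70). Since A1 is tangent to JW there, MW ⟂ JW and tangency of A1 to RA means the radius MR is perpendicular to RA, with radius 5.2, so the center M sits 5.2 in from both sides at M = (64.40, -23.50). That places the tangent points at W = (69.60, -23.50) on JW and R = (64.40, -28.70) on RA. Then |CW| = |W − C| = 73.46.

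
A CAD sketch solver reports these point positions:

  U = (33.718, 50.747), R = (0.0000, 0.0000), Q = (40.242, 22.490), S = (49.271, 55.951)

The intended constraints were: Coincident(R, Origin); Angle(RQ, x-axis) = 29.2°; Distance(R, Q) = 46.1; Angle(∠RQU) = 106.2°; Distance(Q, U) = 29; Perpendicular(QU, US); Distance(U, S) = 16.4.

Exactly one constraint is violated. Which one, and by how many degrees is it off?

Perpendicular(QU, US) — off by 5.50°.

R = (0.00, 0.00) ✓; RQ at 29.20° ✓; |RQ| = 46.10 ✓; ∠RQU = 106.2° ✓; |QU| = 29.00 ✓; ∠(QU, US) = 84.50° ✗; |US| = 16.40 ✓.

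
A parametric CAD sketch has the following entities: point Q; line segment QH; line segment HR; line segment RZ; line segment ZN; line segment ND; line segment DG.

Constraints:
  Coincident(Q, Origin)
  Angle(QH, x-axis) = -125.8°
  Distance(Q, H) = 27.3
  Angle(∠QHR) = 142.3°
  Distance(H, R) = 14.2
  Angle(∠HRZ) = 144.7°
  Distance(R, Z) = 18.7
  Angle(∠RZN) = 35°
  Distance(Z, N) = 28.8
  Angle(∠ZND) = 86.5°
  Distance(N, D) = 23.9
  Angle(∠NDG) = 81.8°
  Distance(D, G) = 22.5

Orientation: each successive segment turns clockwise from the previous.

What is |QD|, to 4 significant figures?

38.23

Q is at the origin; QH runs at -125.8° with length 27.3, so H = (-15.97, -22.14). ∠QHR = 142.3° gives HR at -163.5° from the x-axis; with |HR| = 14.2, R = (-29.58, -26.18). ∠HRZ = 144.7° gives RZ at 161.2° from the x-axis; with |RZ| = 18.7, Z = (-47.29, -20.15). ∠RZN = 35.0° gives ZN at 16.20° from the x-axis; with |ZN| = 28.8, N = (-19.63, -12.11). ∠ZND = 86.5° gives ND at -77.30° from the x-axis; with |ND| = 23.9, D = (-14.38, -35.43). Then |QD| = |D − Q| = 38.23.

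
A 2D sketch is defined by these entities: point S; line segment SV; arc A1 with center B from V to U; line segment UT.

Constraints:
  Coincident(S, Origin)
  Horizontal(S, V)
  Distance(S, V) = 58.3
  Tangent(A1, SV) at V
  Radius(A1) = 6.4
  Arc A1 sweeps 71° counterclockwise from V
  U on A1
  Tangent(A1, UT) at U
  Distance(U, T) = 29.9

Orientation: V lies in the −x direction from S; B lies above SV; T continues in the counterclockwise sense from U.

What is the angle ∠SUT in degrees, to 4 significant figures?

75.72°

S is at the origin; SV is horizontal with |SV| = 58.3 and V on the −x side, so V = (-58.30, 0.000). Since A1 is tangent to SV there, BV ⟂ SV, so B = V + (0, 6.4) = (-58.30, 6.400). On A1, V sits at bearing -90° from B; a 71° counterclockwise sweep puts U at bearing -19°, so U = B + 6.4·(cos -19°, sin -19°) = (-52.25, 4.316). The tangent condition forces BU to be normal to UT, so UT runs along (−sin -19°, cos -19°); with |UT| = 29.9, T = (-42.51, 32.59). Then cos ∠SUT = US·UT / (|US||UT|), giving 75.72°.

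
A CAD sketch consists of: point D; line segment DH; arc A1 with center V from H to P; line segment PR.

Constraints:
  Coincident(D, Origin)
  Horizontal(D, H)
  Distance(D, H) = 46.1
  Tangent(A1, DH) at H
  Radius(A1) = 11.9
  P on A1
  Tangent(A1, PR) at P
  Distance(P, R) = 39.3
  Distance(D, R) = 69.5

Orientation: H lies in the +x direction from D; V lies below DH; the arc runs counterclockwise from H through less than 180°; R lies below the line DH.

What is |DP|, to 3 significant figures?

37.8

Checks: |VH| = 11.90 ✓; |VP| = 11.90 ✓; ∠(VP, PR) = 90.00° ✓; |PR| = 39.30 ✓; |DR| = 69.50 ✓.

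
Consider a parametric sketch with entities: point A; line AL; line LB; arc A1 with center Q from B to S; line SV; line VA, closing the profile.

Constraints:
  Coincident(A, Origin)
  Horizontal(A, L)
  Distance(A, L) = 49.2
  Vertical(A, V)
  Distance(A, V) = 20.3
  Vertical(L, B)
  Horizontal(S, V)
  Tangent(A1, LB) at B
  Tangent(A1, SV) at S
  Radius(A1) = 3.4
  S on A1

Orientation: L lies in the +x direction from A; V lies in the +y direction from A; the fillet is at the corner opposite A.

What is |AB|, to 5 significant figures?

52.022

A is at the origin; A and L share the same y with |AL| = 49.2 and L on the +x side, so L = (49.200, 0.0000). A and V share the same x with |AV| = 20.3 and V on the +y side, so V = (0.0000, 20.300). The virtual corner opposite A is at (49.200, 20.300). A1 meets LB tangentially, so QB is at right angles to LB and A1 meets SV tangentially, so QS is at right angles to SV, with radius 3.4, so the center Q sits 3.4 in from both sides at Q = (45.800, 16.900). That places the tangent points at B = (49.200, 16.900) on LB and S = (45.800, 20.300) on SV. Then |AB| = |B − A| = 52.022.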